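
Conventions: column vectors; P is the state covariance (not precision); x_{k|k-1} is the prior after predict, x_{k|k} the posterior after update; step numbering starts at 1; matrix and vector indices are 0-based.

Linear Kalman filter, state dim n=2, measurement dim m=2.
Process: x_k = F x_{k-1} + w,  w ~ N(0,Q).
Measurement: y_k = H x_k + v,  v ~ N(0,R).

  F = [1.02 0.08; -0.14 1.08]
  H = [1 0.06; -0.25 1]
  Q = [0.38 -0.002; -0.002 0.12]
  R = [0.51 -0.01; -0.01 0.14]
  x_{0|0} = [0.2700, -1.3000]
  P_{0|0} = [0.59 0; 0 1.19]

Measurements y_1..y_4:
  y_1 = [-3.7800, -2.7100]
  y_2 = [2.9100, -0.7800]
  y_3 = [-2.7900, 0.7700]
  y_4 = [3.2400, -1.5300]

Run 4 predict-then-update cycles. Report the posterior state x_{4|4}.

step 1: x^-=[0.1714, -1.4418]  P^-=[1.0015 0.0166; 0.0166 1.5196]  S=[1.5189 -0.1529; -0.1529 1.7139]  K=[0.6521 -0.0782; 0.1614 0.8986]  nu=[-3.8649, -1.2253]  x^+=[-2.2530, -3.1666]  P^+=[0.3295 0.0649; 0.0649 0.1404]
step 2: x^-=[-2.5514, -3.1045]  P^-=[0.7343 0.0338; 0.0338 0.2706]  S=[1.2493 -0.1440; -0.1440 0.4396]  K=[0.5717 -0.1533; 0.1131 0.6334]  nu=[5.6477, 1.6866]  x^+=[0.4187, -1.3974]  P^+=[0.2904 0.0454; 0.0454 0.0989]
step 3: x^-=[0.3153, -1.5679]  P^-=[0.6901 0.0146; 0.0146 0.2273]  S=[1.2027 -0.1545; -0.1545 0.4032]  K=[0.5514 -0.1804; 0.0997 0.5930]  nu=[-3.0112, 2.4167]  x^+=[-1.7811, -0.4349]  P^+=[0.2806 0.0394; 0.0394 0.0919]
step 4: x^-=[-1.8515, -0.2203]  P^-=[0.6790 0.0088; 0.0088 0.2207]  S=[1.1908 -0.1578; -0.1578 0.3988]  K=[0.5458 -0.1876; 0.0962 0.5861]  nu=[5.1047, -1.7725]  x^+=[1.2670, -0.7682]  P^+=[0.2779 0.0378; 0.0378 0.0905]

x_post = [1.2670, -0.7682]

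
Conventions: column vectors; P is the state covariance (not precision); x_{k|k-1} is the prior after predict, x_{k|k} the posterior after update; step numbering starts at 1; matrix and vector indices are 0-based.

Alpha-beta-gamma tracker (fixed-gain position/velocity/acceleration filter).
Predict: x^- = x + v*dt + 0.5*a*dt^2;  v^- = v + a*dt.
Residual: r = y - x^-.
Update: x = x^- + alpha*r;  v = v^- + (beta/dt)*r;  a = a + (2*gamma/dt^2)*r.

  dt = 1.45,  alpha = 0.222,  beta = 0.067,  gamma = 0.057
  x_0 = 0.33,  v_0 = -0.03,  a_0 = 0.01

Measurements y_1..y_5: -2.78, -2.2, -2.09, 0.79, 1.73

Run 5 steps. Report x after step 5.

step 1: x_pred=0.2970  r=-3.0770  x^+=-0.3861  v^+=-0.1577  a^+=-0.1568
step 2: x_pred=-0.7796  r=-1.4204  x^+=-1.0949  v^+=-0.4507  a^+=-0.2339
step 3: x_pred=-1.9943  r=-0.0957  x^+=-2.0156  v^+=-0.7942  a^+=-0.2390
step 4: x_pred=-3.4185  r=4.2085  x^+=-2.4842  v^+=-0.9464  a^+=-0.0109
step 5: x_pred=-3.8679  r=5.5979  x^+=-2.6252  v^+=-0.7035  a^+=0.2927

x_post = -2.6252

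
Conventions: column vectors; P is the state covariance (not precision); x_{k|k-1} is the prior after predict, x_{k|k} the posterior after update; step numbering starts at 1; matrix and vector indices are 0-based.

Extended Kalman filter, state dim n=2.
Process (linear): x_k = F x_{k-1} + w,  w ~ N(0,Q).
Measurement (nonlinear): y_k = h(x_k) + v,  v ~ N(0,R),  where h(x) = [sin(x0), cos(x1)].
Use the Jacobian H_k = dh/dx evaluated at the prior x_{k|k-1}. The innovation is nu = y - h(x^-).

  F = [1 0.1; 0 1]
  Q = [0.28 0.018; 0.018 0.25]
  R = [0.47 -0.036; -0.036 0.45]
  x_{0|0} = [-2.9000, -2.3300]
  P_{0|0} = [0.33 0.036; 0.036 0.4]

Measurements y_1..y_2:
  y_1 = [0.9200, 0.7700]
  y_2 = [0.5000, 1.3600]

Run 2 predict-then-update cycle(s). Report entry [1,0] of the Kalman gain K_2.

step 1: x^-=[-3.1330, -2.3300]  P^-=[0.6212 0.0940; 0.0940 0.6500]  H_jac=[-1.0000 0.0000; 0.0000 0.7254]  S=[1.0912 -0.1042; -0.1042 0.7920]  K=[-0.5682 0.0113; -0.0297 0.5914]  nu=[0.9286, 1.4583]  x^+=[-3.6441, -1.4951]  P^+=[0.2675 0.0352; 0.0352 0.3684]
step 2: x^-=[-3.7936, -1.4951]  P^-=[0.5582 0.0901; 0.0901 0.6184]  H_jac=[-0.7949 0.0000; 0.0000 0.9971]  S=[0.8227 -0.1074; -0.1074 1.0648]  K=[-0.5354 0.0304; -0.0116 0.5779]  nu=[-0.1068, 1.2844]  x^+=[-3.6974, -0.7516]  P^+=[0.3179 0.0330; 0.0330 0.2612]

K[1,0] = -0.0116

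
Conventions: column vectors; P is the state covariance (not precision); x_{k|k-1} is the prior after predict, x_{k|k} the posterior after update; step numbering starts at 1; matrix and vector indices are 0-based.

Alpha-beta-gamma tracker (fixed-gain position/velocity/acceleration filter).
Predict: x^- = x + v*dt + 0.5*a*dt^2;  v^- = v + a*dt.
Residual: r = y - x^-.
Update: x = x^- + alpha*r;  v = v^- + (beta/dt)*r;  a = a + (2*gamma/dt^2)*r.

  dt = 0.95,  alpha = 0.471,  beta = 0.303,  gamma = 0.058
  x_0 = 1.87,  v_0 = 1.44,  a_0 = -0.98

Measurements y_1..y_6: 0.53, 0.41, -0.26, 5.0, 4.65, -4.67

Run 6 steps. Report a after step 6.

step 1: x_pred=2.7958  r=-2.2658  x^+=1.7286  v^+=-0.2137  a^+=-1.2712
step 2: x_pred=0.9520  r=-0.5420  x^+=0.6967  v^+=-1.5942  a^+=-1.3409
step 3: x_pred=-1.4228  r=1.1628  x^+=-0.8751  v^+=-2.4971  a^+=-1.1914
step 4: x_pred=-3.7851  r=8.7851  x^+=0.3527  v^+=-0.8270  a^+=-0.0623
step 5: x_pred=-0.4611  r=5.1111  x^+=1.9462  v^+=0.7440  a^+=0.5947
step 6: x_pred=2.9214  r=-7.5914  x^+=-0.6542  v^+=-1.1123  a^+=-0.3811

a_post = -0.3811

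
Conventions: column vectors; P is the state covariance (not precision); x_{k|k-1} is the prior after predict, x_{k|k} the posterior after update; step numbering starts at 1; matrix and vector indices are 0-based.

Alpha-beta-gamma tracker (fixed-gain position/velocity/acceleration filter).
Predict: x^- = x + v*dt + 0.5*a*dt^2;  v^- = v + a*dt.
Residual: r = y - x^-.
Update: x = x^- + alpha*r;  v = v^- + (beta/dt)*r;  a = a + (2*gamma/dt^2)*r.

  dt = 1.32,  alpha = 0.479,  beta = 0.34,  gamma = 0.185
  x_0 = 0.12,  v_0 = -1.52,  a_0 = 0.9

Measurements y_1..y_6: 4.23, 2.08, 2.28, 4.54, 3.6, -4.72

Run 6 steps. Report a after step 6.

step 1: x_pred=-1.1023  r=5.3323  x^+=1.4519  v^+=1.0415  a^+=2.0323
step 2: x_pred=4.5972  r=-2.5172  x^+=3.3914  v^+=3.0758  a^+=1.4978
step 3: x_pred=8.7564  r=-6.4764  x^+=5.6542  v^+=3.3847  a^+=0.1225
step 4: x_pred=10.2288  r=-5.6888  x^+=7.5039  v^+=2.0812  a^+=-1.0855
step 5: x_pred=9.3053  r=-5.7053  x^+=6.5725  v^+=-0.8212  a^+=-2.2970
step 6: x_pred=3.4873  r=-8.2073  x^+=-0.4440  v^+=-5.9673  a^+=-4.0398

a_post = -4.0398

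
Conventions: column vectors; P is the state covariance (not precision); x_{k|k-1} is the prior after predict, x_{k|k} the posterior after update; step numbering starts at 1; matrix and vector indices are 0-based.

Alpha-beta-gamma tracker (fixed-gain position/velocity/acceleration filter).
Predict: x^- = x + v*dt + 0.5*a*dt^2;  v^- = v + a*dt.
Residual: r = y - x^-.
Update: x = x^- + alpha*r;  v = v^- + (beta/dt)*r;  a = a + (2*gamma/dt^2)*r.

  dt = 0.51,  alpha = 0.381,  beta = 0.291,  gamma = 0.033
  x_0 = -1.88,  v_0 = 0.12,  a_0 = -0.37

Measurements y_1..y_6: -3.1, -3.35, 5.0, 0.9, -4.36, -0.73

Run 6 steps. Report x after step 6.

step 1: x_pred=-1.8669  r=-1.2331  x^+=-2.3367  v^+=-0.7723  a^+=-0.6829
step 2: x_pred=-2.8194  r=-0.5306  x^+=-3.0216  v^+=-1.4233  a^+=-0.8175
step 3: x_pred=-3.8538  r=8.8538  x^+=-0.4805  v^+=3.2116  a^+=1.4291
step 4: x_pred=1.3433  r=-0.4433  x^+=1.1744  v^+=3.6875  a^+=1.3166
step 5: x_pred=3.2262  r=-7.5862  x^+=0.3359  v^+=0.0304  a^+=-0.6084
step 6: x_pred=0.2722  r=-1.0022  x^+=-0.1096  v^+=-0.8518  a^+=-0.8627

x_post = -0.1096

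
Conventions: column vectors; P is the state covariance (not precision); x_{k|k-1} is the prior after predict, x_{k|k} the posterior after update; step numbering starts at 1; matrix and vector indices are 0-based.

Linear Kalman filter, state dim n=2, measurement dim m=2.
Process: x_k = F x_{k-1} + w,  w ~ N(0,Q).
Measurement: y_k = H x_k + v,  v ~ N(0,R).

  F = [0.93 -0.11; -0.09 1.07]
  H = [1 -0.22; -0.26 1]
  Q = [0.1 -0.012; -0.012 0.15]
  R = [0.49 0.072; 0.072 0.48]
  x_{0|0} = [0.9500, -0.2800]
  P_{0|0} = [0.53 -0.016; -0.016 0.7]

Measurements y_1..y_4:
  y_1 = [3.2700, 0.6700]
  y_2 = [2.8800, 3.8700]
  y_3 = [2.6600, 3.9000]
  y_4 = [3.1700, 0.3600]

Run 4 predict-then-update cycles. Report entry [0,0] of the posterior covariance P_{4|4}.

step 1: x^-=[0.9143, -0.3851]  P^-=[0.5701 -0.1548; -0.1548 0.9588]  S=[1.1747 -0.4509; -0.4509 1.5579]  K=[0.4946 -0.0514; -0.0734 0.6201]  nu=[2.2710, 1.2928]  x^+=[1.9712, 0.2499]  P^+=[0.2557 0.0774; 0.0774 0.3125]
step 2: x^-=[1.8057, 0.0900]  P^-=[0.3091 0.0076; 0.0076 0.4949]  S=[0.8197 -0.1092; -0.1092 0.9918]  K=[0.3707 -0.0325; -0.0582 0.4906]  nu=[1.0941, 4.2495]  x^+=[2.0731, 2.1111]  P^+=[0.1928 0.0612; 0.0612 0.2472]
step 3: x^-=[1.6958, 2.0722]  P^-=[0.2572 0.0043; 0.0043 0.4228]  S=[0.7658 -0.0834; -0.0834 0.9180]  K=[0.3305 -0.0382; -0.0665 0.4533]  nu=[1.4201, 2.2686]  x^+=[2.0785, 3.0062]  P^+=[0.1701 0.0497; 0.0497 0.2257]
step 4: x^-=[1.6023, 3.0296]  P^-=[0.2397 -0.0029; -0.0029 0.4002]  S=[0.7503 -0.0814; -0.0814 0.8979]  K=[0.3155 -0.0440; -0.0734 0.4399]  nu=[2.2342, -2.2530]  x^+=[2.4063, 1.8744]  P^+=[0.1610 0.0435; 0.0435 0.2172]

P_post[0,0] = 0.1610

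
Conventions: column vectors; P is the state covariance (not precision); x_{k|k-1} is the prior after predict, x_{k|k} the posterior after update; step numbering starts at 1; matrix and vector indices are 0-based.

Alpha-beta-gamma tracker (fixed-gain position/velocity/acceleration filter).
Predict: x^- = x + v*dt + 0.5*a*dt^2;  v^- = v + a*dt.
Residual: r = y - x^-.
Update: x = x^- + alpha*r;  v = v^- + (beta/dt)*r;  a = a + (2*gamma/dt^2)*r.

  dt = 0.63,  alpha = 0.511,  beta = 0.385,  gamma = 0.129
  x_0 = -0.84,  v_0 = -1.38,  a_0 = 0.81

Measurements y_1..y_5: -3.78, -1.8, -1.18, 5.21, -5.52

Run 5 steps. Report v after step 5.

step 1: x_pred=-1.5487  r=-2.2313  x^+=-2.6889  v^+=-2.2333  a^+=-0.6405
step 2: x_pred=-4.2230  r=2.4230  x^+=-2.9848  v^+=-1.1561  a^+=0.9346
step 3: x_pred=-3.5277  r=2.3477  x^+=-2.3280  v^+=0.8674  a^+=2.4606
step 4: x_pred=-1.2933  r=6.5033  x^+=2.0299  v^+=6.3918  a^+=6.6880
step 5: x_pred=7.3840  r=-12.9040  x^+=0.7900  v^+=2.7195  a^+=-1.7001

v_post = 2.7195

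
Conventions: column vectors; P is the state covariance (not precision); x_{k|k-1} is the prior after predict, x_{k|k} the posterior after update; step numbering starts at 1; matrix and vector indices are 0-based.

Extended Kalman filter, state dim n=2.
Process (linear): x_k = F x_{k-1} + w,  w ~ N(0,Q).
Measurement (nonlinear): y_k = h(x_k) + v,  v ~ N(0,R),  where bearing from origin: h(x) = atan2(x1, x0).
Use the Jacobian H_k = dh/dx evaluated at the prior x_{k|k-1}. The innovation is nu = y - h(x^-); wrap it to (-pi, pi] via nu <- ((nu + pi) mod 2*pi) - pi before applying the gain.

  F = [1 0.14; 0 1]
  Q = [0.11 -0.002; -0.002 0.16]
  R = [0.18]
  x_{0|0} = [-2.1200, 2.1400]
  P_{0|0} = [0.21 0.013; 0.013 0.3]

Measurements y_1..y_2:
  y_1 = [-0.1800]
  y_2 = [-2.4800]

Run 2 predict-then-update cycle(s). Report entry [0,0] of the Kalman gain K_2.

step 1: x^-=[-1.8204, 2.1400]  P^-=[0.3295 0.0530; 0.0530 0.4600]  H_jac=[-0.2711 -0.2306]  S=[0.2353]  K=[-0.4316; -0.5119]  nu=[-2.4557]  x^+=[-0.7606, 3.3970]  P^+=[0.2857 0.0010; 0.0010 0.3983]
step 2: x^-=[-0.2850, 3.3970]  P^-=[0.4038 0.0548; 0.0548 0.5583]  H_jac=[-0.2923 -0.0245]  S=[0.2156]  K=[-0.5536; -0.1378]  nu=[2.1487]  x^+=[-1.4745, 3.1010]  P^+=[0.3377 0.0383; 0.0383 0.5542]

K[0,0] = -0.5536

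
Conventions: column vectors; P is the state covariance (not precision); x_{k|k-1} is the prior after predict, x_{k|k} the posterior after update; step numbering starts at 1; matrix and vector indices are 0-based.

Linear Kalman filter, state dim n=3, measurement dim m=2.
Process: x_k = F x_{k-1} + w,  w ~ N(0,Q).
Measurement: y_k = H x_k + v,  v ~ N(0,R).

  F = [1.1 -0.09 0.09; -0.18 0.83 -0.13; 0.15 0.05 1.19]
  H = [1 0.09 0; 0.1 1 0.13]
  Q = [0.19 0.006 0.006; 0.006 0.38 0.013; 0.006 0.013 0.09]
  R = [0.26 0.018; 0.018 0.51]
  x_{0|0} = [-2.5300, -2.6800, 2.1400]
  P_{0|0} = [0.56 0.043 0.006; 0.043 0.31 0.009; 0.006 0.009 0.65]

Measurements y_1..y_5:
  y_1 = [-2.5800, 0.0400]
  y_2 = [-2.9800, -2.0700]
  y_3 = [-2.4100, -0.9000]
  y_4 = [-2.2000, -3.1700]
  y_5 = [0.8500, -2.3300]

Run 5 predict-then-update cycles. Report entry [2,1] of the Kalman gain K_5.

step 1: x^-=[-2.3492, -2.0472, 2.0331]  P^-=[0.8679 -0.0959 0.1754; -0.0959 0.6082 -0.0774; 0.1754 -0.0774 1.0277]  S=[1.1156 0.0847; 0.0847 1.1095]  K=[0.7738 -0.0467; -0.0776 0.5364; 0.1468 0.0552]  nu=[-0.0466, 2.0578]  x^+=[-2.4813, -0.9398, 2.1400]  P^+=[0.2036 -0.0366 0.0485; -0.0366 0.2893 -0.1039; 0.0485 -0.1039 0.9989]
step 2: x^-=[-2.4523, -0.6116, 2.1274]  P^-=[0.4654 -0.1183 0.2186; -0.1183 0.6384 -0.2525; 0.2186 -0.2525 1.5142]  S=[0.7092 0.0281; 0.0281 1.0950]  K=[0.6434 -0.0561; -0.1074 0.5450; 0.2777 -0.0380]  nu=[-0.4727, -1.4897]  x^+=[-2.6728, -1.3727, 2.0527]  P^+=[0.1704 -0.0459 0.0907; -0.0459 0.3083 -0.2131; 0.0907 -0.2131 1.4586]
step 3: x^-=[-2.6318, -0.9251, 1.9732]  P^-=[0.4410 -0.1433 0.3288; -0.1433 0.6865 -0.4400; 0.3288 -0.4400 2.1664]  S=[0.6807 0.0169; 0.0169 1.1030]  K=[0.6303 -0.0608; -0.1336 0.5596; 0.4279 -0.1203]  nu=[0.3051, 0.0318]  x^+=[-2.4414, -0.9481, 2.0999]  P^+=[0.1677 -0.0545 0.1389; -0.0545 0.3315 -0.3311; 0.1389 -0.3311 2.0276]
step 4: x^-=[-2.4113, -0.6204, 2.0852]  P^-=[0.4557 -0.1771 0.4647; -0.1771 0.7423 -0.6551; 0.4647 -0.6551 2.9752]  S=[0.6898 0.0045; 0.0045 1.1135]  K=[0.6379 -0.0664; -0.1635 0.5749; 0.5895 -0.2016]  nu=[0.2671, -2.5795]  x^+=[-2.0696, -2.1471, 2.7628]  P^+=[0.1704 -0.0643 0.1912; -0.0643 0.3566 -0.4612; 0.1912 -0.4612 2.6913]
step 5: x^-=[-1.8347, -1.7688, 2.8699]  P^-=[0.4790 -0.2159 0.6182; -0.2159 0.8044 -0.8978; 0.6182 -0.8978 3.9183]  S=[0.7066 -0.0097; -0.0097 1.1249]  K=[0.6493 -0.0723; -0.1950 0.5905; 0.7566 -0.2838]  nu=[2.8439, -0.7509]  x^+=[0.0663, -2.7666, 5.2348]  P^+=[0.1742 -0.0745 0.2456; -0.0745 0.3831 -0.6002; 0.2456 -0.6002 3.4190]

K[2,1] = -0.2838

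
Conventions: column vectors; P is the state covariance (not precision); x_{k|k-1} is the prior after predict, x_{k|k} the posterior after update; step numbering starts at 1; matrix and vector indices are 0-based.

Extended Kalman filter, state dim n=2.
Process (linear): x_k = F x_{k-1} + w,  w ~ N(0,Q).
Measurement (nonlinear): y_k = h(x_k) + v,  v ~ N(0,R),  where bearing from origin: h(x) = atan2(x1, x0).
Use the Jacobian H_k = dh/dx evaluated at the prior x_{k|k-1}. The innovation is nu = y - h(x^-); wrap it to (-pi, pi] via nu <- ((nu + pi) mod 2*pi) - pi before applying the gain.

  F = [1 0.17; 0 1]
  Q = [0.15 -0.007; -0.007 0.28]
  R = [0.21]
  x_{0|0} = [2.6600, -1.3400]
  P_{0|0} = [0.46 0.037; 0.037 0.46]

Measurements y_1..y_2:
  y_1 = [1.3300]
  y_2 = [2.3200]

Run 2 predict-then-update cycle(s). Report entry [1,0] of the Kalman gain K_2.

K[1,0] = 0.8672

step 1: x^-=[2.4322, -1.3400]  P^-=[0.6359 0.1082; 0.1082 0.7400]  H_jac=[0.1738 0.3154]  S=[0.3147]  K=[0.4596; 0.8015]  nu=[1.8336]  x^+=[3.2749, 0.1295]  P^+=[0.5694 -0.0077; -0.0077 0.5379]
step 2: x^-=[3.2969, 0.1295]  P^-=[0.7323 0.0767; 0.0767 0.8179]  H_jac=[-0.0119 0.3028]  S=[0.2846]  K=[0.0510; 0.8672]  nu=[2.2807]  x^+=[3.4133, 2.1074]  P^+=[0.7316 0.0641; 0.0641 0.6039]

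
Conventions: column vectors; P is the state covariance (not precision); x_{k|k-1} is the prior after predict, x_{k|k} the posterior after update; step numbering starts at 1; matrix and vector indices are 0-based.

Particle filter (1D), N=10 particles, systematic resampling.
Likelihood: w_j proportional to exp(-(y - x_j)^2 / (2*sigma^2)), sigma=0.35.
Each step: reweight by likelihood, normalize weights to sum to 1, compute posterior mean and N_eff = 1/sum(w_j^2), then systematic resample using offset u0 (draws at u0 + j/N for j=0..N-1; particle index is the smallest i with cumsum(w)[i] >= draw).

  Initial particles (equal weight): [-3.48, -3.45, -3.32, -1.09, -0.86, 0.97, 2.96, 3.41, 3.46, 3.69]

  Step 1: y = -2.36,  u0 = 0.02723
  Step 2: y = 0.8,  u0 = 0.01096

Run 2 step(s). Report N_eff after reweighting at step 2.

N_eff = 6.0636

step 1: w=[0.1551, 0.2032, 0.6031, 0.0359, 0.0027, 0.0000, 0.0000, 0.0000, 0.0000, 0.0000]  mean=-3.2846  Neff=2.3233  idx=[0, 0, 1, 1, 2, 2, 2, 2, 2, 2]
step 2: w=[0.0007, 0.0007, 0.0020, 0.0020, 0.1658, 0.1658, 0.1658, 0.1658, 0.1658, 0.1658]  mean=-3.3207  Neff=6.0636  idx=[4, 4, 5, 5, 6, 7, 7, 8, 8, 9]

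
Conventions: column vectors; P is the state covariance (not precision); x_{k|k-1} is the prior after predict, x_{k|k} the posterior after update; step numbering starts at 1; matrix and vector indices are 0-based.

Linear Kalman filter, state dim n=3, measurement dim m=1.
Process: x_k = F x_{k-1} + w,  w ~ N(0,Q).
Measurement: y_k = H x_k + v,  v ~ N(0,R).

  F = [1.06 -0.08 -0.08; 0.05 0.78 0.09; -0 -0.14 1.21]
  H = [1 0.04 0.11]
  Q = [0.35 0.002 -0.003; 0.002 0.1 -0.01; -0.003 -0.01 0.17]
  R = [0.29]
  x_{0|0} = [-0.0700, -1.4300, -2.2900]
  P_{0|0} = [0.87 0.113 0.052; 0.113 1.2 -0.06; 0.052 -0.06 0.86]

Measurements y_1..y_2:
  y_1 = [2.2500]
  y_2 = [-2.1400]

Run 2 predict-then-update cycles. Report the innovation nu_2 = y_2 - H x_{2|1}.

innov = [-4.3503]

step 1: x^-=[0.2234, -1.3250, -2.5707]  P^-=[1.3120 0.0689 -0.0177; 0.0689 0.8401 -0.1009; -0.0177 -0.1009 1.4730]  S=[1.6219]  K=[0.8094; 0.0564; 0.0865]  nu=[2.3624]  x^+=[2.1356, -1.1918, -2.3664]  P^+=[0.2494 -0.0051 -0.1313; -0.0051 0.8349 -0.1088; -0.1313 -0.1088 1.4608]
step 2: x^-=[2.5484, -1.0358, -2.6965]  P^-=[0.6666 -0.0560 -0.2934; -0.0560 0.6036 -0.0513; -0.2934 -0.0513 2.3621]  S=[0.9167]  K=[0.6896; -0.0409; -0.0388]  nu=[-4.3503]  x^+=[-0.4514, -0.8578, -2.5277]  P^+=[0.2307 -0.0301 -0.2688; -0.0301 0.6020 -0.0528; -0.2688 -0.0528 2.3607]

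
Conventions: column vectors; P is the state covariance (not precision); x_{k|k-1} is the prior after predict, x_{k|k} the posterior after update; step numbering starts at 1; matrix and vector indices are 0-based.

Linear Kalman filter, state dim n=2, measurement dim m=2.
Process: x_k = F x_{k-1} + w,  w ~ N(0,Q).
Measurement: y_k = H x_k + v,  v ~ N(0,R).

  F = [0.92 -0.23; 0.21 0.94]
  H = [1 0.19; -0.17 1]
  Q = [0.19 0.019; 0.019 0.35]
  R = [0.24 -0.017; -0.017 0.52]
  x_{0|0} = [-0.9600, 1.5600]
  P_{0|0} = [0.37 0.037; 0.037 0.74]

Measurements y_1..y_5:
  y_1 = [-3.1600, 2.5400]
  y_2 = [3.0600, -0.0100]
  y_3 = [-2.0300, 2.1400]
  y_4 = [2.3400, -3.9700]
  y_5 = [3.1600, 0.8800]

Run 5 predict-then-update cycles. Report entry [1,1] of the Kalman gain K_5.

step 1: x^-=[-1.2420, 1.2648]  P^-=[0.5267 -0.0393; -0.0393 1.0348]  S=[0.7891 0.0521; 0.0521 1.5834]  K=[0.6648 -0.1032; 0.1563 0.6526]  nu=[-2.1583, 1.0641]  x^+=[-2.7866, 1.6218]  P^+=[0.1682 -0.0364; -0.0364 0.3305]
step 2: x^-=[-2.9367, 0.9393]  P^-=[0.3653 -0.0497; -0.0497 0.6351]  S=[0.6093 -0.0065; -0.0065 1.1825]  K=[0.5830 -0.0913; 0.1223 0.5449]  nu=[5.8182, -1.4486]  x^+=[0.5876, 0.8618]  P^+=[0.1476 -0.0323; -0.0323 0.2758]
step 3: x^-=[0.3424, 0.9335]  P^-=[0.3432 -0.0385; -0.0385 0.5874]  S=[0.5898 -0.0010; -0.0010 1.1304]  K=[0.5694 -0.0852; 0.1249 0.5255]  nu=[-2.5497, 1.2647]  x^+=[-1.2171, 1.2798]  P^+=[0.1437 -0.0295; -0.0295 0.2661]
step 4: x^-=[-1.4141, 0.9474]  P^-=[0.3382 -0.0349; -0.0349 0.5798]  S=[0.5859 0.0019; 0.0019 1.1215]  K=[0.5662 -0.0833; 0.1268 0.5221]  nu=[3.5741, -5.1578]  x^+=[1.0395, -1.2924]  P^+=[0.1428 -0.0287; -0.0287 0.2645]
step 5: x^-=[1.2536, -0.9965]  P^-=[0.3370 -0.0340; -0.0340 0.5786]  S=[0.5849 0.0027; 0.0027 1.1200]  K=[0.5654 -0.0829; 0.1274 0.5215]  nu=[2.0957, 2.0896]  x^+=[2.2653, 0.3602]  P^+=[0.1425 -0.0285; -0.0285 0.2642]

K[1,1] = 0.5215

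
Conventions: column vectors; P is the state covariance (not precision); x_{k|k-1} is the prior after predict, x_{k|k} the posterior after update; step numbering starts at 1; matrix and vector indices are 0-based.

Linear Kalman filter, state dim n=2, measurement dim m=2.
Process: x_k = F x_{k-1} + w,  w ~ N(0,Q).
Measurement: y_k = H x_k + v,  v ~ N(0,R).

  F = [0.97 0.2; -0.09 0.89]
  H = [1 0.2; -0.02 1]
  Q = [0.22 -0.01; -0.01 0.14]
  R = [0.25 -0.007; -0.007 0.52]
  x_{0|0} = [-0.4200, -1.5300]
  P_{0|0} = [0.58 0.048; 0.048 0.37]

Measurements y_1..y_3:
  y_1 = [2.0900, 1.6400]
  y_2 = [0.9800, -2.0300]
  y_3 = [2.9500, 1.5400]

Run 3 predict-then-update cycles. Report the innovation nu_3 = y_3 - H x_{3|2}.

innov = [2.0414, 2.3456]

step 1: x^-=[-0.7134, -1.3239]  P^-=[0.7991 0.0458; 0.0458 0.4301]  S=[1.0847 0.1087; 0.1087 0.9486]  K=[0.7507 -0.0545; 0.0771 0.4436]  nu=[3.0682, 2.9496]  x^+=[1.4289, 0.2211]  P^+=[0.1940 -0.0297; -0.0297 0.2295]
step 2: x^-=[1.4303, 0.0682]  P^-=[0.4002 -0.0112; -0.0112 0.3282]  S=[0.6588 0.0395; 0.0395 0.8488]  K=[0.6071 -0.0509; 0.0596 0.3841]  nu=[-0.4639, -2.0696]  x^+=[1.2539, -0.7544]  P^+=[0.1576 -0.0275; -0.0275 0.1988]
step 3: x^-=[1.0654, -0.7843]  P^-=[0.3656 -0.0117; -0.0117 0.3031]  S=[0.6230 0.0347; 0.0347 0.8238]  K=[0.5857 -0.0477; 0.0582 0.3658]  nu=[2.0414, 2.3456]  x^+=[2.1491, 0.1926]  P^+=[0.1519 -0.0259; -0.0259 0.1893]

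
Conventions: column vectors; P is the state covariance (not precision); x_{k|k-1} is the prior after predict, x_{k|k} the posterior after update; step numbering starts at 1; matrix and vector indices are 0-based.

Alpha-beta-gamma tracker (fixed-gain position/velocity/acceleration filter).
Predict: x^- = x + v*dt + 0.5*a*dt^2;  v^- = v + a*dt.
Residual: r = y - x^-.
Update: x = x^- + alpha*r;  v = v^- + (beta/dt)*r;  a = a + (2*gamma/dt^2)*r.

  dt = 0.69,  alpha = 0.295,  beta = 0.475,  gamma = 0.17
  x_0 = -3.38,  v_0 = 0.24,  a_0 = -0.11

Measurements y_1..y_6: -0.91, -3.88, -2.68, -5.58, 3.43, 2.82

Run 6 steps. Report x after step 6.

x_post = -0.8203

step 1: x_pred=-3.2406  r=2.3306  x^+=-2.5531  v^+=1.7685  a^+=1.5544
step 2: x_pred=-0.9628  r=-2.9172  x^+=-1.8234  v^+=0.8328  a^+=-0.5289
step 3: x_pred=-1.3747  r=-1.3053  x^+=-1.7597  v^+=-0.4308  a^+=-1.4611
step 4: x_pred=-2.4048  r=-3.1752  x^+=-3.3415  v^+=-3.6248  a^+=-3.7286
step 5: x_pred=-6.7302  r=10.1602  x^+=-3.7329  v^+=0.7968  a^+=3.5271
step 6: x_pred=-2.3435  r=5.1635  x^+=-0.8203  v^+=6.7851  a^+=7.2146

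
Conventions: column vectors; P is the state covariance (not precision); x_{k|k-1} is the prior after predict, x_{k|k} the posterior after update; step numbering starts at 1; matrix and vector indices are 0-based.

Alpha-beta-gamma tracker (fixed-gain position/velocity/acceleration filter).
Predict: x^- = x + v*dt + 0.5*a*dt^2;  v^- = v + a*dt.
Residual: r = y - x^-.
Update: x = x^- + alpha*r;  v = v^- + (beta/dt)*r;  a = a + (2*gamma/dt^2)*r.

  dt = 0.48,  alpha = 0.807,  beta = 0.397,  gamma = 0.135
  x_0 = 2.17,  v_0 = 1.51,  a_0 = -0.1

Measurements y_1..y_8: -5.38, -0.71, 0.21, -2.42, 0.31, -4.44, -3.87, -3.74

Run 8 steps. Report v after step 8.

v_post = -1.4862

step 1: x_pred=2.8833  r=-8.2633  x^+=-3.7852  v^+=-5.3724  a^+=-9.7835
step 2: x_pred=-7.4910  r=6.7810  x^+=-2.0187  v^+=-4.4601  a^+=-1.8370
step 3: x_pred=-4.3712  r=4.5812  x^+=-0.6742  v^+=-1.5528  a^+=3.5315
step 4: x_pred=-1.0127  r=-1.4073  x^+=-2.1484  v^+=-1.0216  a^+=1.8823
step 5: x_pred=-2.4219  r=2.7319  x^+=-0.2173  v^+=2.1414  a^+=5.0838
step 6: x_pred=1.3963  r=-5.8363  x^+=-3.3136  v^+=-0.2454  a^+=-1.7556
step 7: x_pred=-3.6336  r=-0.2364  x^+=-3.8244  v^+=-1.2836  a^+=-2.0325
step 8: x_pred=-4.6747  r=0.9347  x^+=-3.9204  v^+=-1.4862  a^+=-0.9372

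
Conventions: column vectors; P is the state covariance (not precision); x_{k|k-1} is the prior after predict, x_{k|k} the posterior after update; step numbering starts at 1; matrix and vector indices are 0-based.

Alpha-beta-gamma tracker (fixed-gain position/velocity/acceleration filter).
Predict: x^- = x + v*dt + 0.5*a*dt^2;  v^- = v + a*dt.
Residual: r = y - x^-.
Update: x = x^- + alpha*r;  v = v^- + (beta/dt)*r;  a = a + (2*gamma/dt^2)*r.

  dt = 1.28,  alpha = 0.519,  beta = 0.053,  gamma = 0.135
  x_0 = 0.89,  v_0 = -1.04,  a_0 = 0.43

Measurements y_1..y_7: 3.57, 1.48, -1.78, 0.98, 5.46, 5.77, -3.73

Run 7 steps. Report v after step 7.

step 1: x_pred=-0.0889  r=3.6589  x^+=1.8100  v^+=-0.3381  a^+=1.0330
step 2: x_pred=2.2235  r=-0.7435  x^+=1.8376  v^+=0.9533  a^+=0.9105
step 3: x_pred=3.8037  r=-5.5837  x^+=0.9058  v^+=1.8875  a^+=-0.0097
step 4: x_pred=3.3138  r=-2.3338  x^+=2.1026  v^+=1.7784  a^+=-0.3943
step 5: x_pred=4.0559  r=1.4041  x^+=4.7846  v^+=1.3318  a^+=-0.1629
step 6: x_pred=6.3559  r=-0.5859  x^+=6.0518  v^+=1.0990  a^+=-0.2595
step 7: x_pred=7.2460  r=-10.9760  x^+=1.5495  v^+=0.3124  a^+=-2.0683

v_post = 0.3124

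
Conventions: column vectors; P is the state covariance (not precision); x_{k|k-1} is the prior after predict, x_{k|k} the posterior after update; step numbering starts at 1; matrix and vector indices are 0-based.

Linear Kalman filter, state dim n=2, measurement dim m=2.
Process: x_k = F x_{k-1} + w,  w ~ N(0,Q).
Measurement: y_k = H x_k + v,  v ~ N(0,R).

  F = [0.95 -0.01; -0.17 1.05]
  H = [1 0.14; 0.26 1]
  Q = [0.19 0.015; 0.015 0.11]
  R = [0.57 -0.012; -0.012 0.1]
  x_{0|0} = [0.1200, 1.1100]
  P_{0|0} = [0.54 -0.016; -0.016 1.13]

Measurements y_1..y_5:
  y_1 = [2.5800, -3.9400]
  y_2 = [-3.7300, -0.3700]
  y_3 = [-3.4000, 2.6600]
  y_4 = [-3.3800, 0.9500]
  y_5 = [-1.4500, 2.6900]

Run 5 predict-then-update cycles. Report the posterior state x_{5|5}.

x_post = [-2.1841, 2.9677]

step 1: x^-=[0.1029, 1.1451]  P^-=[0.6778 -0.1001; -0.1001 1.3771]  S=[1.2467 0.2533; 0.2533 1.4709]  K=[0.5408 -0.0414; -0.1163 0.9386]  nu=[2.3168, -5.1119]  x^+=[1.5672, -3.9223]  P^+=[0.3220 -0.0943; -0.0943 0.1198]
step 2: x^-=[1.5281, -4.3848]  P^-=[0.4824 -0.1325; -0.1325 0.2850]  S=[1.0209 0.0160; 0.0160 0.3487]  K=[0.4550 -0.0412; -0.1020 0.7232]  nu=[-4.6442, 3.6175]  x^+=[-0.7340, -1.2947]  P^+=[0.2710 -0.0801; -0.0801 0.0944]
step 3: x^-=[-0.6844, -1.2346]  P^-=[0.4361 -0.1098; -0.1098 0.2504]  S=[0.9803 0.0227; 0.0227 0.3229]  K=[0.4297 -0.0189; -0.0923 0.6938]  nu=[-2.5428, 4.0725]  x^+=[-1.8540, 1.8256]  P^+=[0.2554 -0.0735; -0.0735 0.0896]
step 4: x^-=[-1.7796, 2.2321]  P^-=[0.4219 -0.1006; -0.1006 0.2424]  S=[0.9685 0.0274; 0.0274 0.3186]  K=[0.4213 -0.0076; -0.0882 0.6863]  nu=[-1.9129, -0.8194]  x^+=[-2.5793, 1.8385]  P^+=[0.2502 -0.0709; -0.0709 0.0881]
step 5: x^-=[-2.4687, 2.3689]  P^-=[0.4171 -0.0971; -0.0971 0.2397]  S=[0.9646 0.0293; 0.0293 0.3174]  K=[0.4184 -0.0030; -0.0867 0.6836]  nu=[0.6871, 0.9629]  x^+=[-2.1841, 2.9677]  P^+=[0.2483 -0.0699; -0.0699 0.0876]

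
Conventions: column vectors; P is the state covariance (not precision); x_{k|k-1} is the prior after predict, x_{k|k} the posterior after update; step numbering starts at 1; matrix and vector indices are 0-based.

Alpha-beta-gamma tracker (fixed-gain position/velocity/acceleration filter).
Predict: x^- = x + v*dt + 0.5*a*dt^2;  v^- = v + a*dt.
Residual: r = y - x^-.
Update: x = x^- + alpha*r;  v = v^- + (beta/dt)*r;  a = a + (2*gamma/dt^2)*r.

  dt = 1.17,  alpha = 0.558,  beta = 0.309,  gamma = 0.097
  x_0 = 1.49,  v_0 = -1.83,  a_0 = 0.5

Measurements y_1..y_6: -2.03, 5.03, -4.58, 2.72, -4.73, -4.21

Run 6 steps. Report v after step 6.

v_post = -1.1047

step 1: x_pred=-0.3089  r=-1.7211  x^+=-1.2693  v^+=-1.6996  a^+=0.2561
step 2: x_pred=-3.0825  r=8.1125  x^+=1.4443  v^+=0.7426  a^+=1.4058
step 3: x_pred=3.2753  r=-7.8553  x^+=-1.1080  v^+=0.3127  a^+=0.2925
step 4: x_pred=-0.5418  r=3.2618  x^+=1.2783  v^+=1.5165  a^+=0.7548
step 5: x_pred=3.5691  r=-8.2991  x^+=-1.0618  v^+=0.2077  a^+=-0.4214
step 6: x_pred=-1.1071  r=-3.1029  x^+=-2.8385  v^+=-1.1047  a^+=-0.8611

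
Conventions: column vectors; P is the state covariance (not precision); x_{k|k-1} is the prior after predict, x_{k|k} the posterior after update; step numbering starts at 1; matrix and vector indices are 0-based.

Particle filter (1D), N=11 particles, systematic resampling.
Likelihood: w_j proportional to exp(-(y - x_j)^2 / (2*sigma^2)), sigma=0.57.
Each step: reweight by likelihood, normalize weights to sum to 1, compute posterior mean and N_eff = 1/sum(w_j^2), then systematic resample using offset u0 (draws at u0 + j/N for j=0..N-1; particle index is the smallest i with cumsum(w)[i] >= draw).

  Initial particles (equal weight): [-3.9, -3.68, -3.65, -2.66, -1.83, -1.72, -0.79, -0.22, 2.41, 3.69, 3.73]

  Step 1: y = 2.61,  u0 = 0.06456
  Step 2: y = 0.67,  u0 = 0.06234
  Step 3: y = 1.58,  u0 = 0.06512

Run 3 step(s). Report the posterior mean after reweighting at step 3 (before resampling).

post_mean = 2.4100

step 1: w=[0.0000, 0.0000, 0.0000, 0.0000, 0.0000, 0.0000, 0.0000, 0.0000, 0.7513, 0.1327, 0.1159]  mean=2.7329  Neff=1.6791  idx=[8, 8, 8, 8, 8, 8, 8, 8, 9, 9, 10]
step 2: w=[0.1250, 0.1250, 0.1250, 0.1250, 0.1250, 0.1250, 0.1250, 0.1250, 0.0000, 0.0000, 0.0000]  mean=2.4100  Neff=8.0005  idx=[0, 1, 1, 2, 3, 4, 4, 5, 6, 7, 7]
step 3: w=[0.0909, 0.0909, 0.0909, 0.0909, 0.0909, 0.0909, 0.0909, 0.0909, 0.0909, 0.0909, 0.0909]  mean=2.4100  Neff=11.0000  idx=[0, 1, 2, 3, 4, 5, 6, 7, 8, 9, 10]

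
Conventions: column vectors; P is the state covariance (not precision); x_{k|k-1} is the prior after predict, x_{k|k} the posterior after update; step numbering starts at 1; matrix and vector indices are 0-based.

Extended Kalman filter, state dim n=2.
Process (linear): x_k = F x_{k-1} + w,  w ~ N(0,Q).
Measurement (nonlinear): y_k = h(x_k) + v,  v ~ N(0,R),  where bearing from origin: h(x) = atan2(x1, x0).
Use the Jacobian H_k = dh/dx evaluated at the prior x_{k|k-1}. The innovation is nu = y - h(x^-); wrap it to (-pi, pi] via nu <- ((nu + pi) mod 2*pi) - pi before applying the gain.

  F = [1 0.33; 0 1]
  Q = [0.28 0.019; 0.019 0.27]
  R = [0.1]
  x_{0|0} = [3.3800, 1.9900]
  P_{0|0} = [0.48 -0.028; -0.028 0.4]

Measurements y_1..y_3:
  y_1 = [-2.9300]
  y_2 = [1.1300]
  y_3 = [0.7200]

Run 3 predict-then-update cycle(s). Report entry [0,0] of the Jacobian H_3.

step 1: x^-=[4.0367, 1.9900]  P^-=[0.7851 0.1230; 0.1230 0.6700]  H_jac=[-0.0982 0.1993]  S=[0.1294]  K=[-0.4067; 0.9387]  nu=[2.8952]  x^+=[2.8592, 4.7077]  P^+=[0.7637 0.1724; 0.1724 0.5560]
step 2: x^-=[4.4127, 4.7077]  P^-=[1.2180 0.3749; 0.3749 0.8260]  H_jac=[-0.1131 0.1060]  S=[0.1159]  K=[-0.8457; 0.3897]  nu=[0.3123]  x^+=[4.1486, 4.8294]  P^+=[1.1351 0.4131; 0.4131 0.8084]
step 3: x^-=[5.7423, 4.8294]  P^-=[1.7758 0.6988; 0.6988 1.0784]  H_jac=[-0.0858 0.1020]  S=[0.1121]  K=[-0.7233; 0.4466]  nu=[0.0207]  x^+=[5.7273, 4.8387]  P^+=[1.7172 0.7350; 0.7350 1.0560]

H_jac[0,0] = -0.0858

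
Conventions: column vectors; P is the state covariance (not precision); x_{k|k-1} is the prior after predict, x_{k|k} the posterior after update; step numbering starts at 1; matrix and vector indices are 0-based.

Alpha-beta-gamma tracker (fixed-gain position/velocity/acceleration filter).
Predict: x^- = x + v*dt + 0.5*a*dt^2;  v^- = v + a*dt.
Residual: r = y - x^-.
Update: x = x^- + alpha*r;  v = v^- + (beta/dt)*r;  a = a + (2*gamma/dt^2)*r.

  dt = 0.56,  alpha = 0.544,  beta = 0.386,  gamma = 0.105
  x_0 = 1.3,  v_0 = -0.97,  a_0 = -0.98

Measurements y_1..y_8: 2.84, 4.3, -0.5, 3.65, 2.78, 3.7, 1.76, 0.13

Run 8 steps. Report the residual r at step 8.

resid = -2.3068

step 1: x_pred=0.6031  r=2.2369  x^+=1.8200  v^+=0.0230  a^+=0.5179
step 2: x_pred=1.9141  r=2.3859  x^+=3.2120  v^+=1.9576  a^+=2.1156
step 3: x_pred=4.6400  r=-5.1400  x^+=1.8439  v^+=-0.4006  a^+=-1.3264
step 4: x_pred=1.4116  r=2.2384  x^+=2.6293  v^+=0.3996  a^+=0.1726
step 5: x_pred=2.8801  r=-0.1001  x^+=2.8256  v^+=0.4272  a^+=0.1056
step 6: x_pred=3.0814  r=0.6186  x^+=3.4179  v^+=0.9127  a^+=0.5198
step 7: x_pred=4.0106  r=-2.2506  x^+=2.7863  v^+=-0.3475  a^+=-0.9873
step 8: x_pred=2.4368  r=-2.3068  x^+=1.1819  v^+=-2.4905  a^+=-2.5321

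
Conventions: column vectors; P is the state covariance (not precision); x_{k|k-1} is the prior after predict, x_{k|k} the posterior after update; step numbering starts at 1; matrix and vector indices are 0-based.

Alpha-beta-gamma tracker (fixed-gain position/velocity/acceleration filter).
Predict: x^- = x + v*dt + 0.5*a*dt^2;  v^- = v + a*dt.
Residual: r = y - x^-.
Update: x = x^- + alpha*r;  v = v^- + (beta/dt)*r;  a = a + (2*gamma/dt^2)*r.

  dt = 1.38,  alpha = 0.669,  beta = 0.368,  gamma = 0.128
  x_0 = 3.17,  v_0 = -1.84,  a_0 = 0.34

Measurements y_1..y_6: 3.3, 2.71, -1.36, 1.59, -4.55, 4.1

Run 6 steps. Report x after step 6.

x_post = 1.2839

step 1: x_pred=0.9545  r=2.3455  x^+=2.5237  v^+=-0.7453  a^+=0.6553
step 2: x_pred=2.1190  r=0.5910  x^+=2.5144  v^+=0.3165  a^+=0.7347
step 3: x_pred=3.6508  r=-5.0108  x^+=0.2986  v^+=-0.0058  a^+=0.0611
step 4: x_pred=0.3489  r=1.2411  x^+=1.1792  v^+=0.4096  a^+=0.2280
step 5: x_pred=1.9615  r=-6.5115  x^+=-2.3947  v^+=-1.0122  a^+=-0.6473
step 6: x_pred=-4.4079  r=8.5079  x^+=1.2839  v^+=0.3633  a^+=0.4964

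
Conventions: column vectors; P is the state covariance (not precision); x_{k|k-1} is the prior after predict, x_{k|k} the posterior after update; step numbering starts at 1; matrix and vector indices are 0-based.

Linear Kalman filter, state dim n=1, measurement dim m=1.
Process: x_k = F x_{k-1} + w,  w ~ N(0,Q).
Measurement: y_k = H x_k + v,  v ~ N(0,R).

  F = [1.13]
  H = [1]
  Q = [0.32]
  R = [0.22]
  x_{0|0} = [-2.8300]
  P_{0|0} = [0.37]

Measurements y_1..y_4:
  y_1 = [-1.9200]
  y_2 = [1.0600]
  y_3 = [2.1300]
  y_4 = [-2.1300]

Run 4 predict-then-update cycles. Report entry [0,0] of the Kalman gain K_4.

K[0,0] = 0.7016

step 1: x^-=[-3.1979]  P^-=[0.7925]  S=[1.0125]  K=[0.7827]  nu=[1.2779]  x^+=[-2.1977]  P^+=[0.1722]
step 2: x^-=[-2.4834]  P^-=[0.5399]  S=[0.7599]  K=[0.7105]  nu=[3.5434]  x^+=[0.0341]  P^+=[0.1563]
step 3: x^-=[0.0386]  P^-=[0.5196]  S=[0.7396]  K=[0.7025]  nu=[2.0914]  x^+=[1.5079]  P^+=[0.1546]
step 4: x^-=[1.7039]  P^-=[0.5174]  S=[0.7374]  K=[0.7016]  nu=[-3.8339]  x^+=[-0.9861]  P^+=[0.1544]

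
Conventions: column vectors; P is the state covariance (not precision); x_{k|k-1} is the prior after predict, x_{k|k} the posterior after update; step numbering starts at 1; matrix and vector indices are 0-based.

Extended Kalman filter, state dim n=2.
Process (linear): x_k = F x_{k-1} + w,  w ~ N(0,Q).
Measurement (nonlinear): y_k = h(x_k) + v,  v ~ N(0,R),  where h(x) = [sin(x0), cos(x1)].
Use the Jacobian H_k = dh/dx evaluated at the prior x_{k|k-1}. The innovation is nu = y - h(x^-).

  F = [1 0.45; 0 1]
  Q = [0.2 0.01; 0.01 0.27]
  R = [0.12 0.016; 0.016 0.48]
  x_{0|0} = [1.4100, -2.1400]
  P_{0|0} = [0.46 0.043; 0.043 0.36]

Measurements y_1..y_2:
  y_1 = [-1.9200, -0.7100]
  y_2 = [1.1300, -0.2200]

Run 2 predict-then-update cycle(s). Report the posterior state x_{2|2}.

step 1: x^-=[0.4470, -2.1400]  P^-=[0.7716 0.2150; 0.2150 0.6300]  H_jac=[0.9017 0.0000; 0.0000 0.8423]  S=[0.7474 0.1793; 0.1793 0.9270]  K=[0.9271 0.0160; 0.1280 0.5477]  nu=[-2.3523, -0.1710]  x^+=[-1.7364, -2.5348]  P^+=[0.1237 0.0268; 0.0268 0.3145]
step 2: x^-=[-2.8771, -2.5348]  P^-=[0.4114 0.1783; 0.1783 0.5845]  H_jac=[-0.9652 0.0000; 0.0000 0.5703]  S=[0.5033 -0.0821; -0.0821 0.6701]  K=[-0.7799 0.0561; -0.2661 0.4648]  nu=[1.3914, 0.6015]  x^+=[-3.9284, -2.6254]  P^+=[0.0960 0.0254; 0.0254 0.3838]

x_post = [-3.9284, -2.6254]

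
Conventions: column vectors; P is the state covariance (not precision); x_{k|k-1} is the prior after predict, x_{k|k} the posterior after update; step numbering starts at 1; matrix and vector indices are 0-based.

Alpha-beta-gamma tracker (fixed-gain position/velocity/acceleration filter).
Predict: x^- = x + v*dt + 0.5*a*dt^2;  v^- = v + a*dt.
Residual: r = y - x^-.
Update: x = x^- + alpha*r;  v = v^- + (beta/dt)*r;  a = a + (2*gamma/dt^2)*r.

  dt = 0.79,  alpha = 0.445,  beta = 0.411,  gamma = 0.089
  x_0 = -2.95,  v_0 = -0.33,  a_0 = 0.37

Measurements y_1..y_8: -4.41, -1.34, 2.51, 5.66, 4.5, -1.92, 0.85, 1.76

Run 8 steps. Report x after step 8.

x_post = -0.8169

step 1: x_pred=-3.0952  r=-1.3148  x^+=-3.6803  v^+=-0.7217  a^+=-0.0050
step 2: x_pred=-4.2520  r=2.9120  x^+=-2.9562  v^+=0.7893  a^+=0.8256
step 3: x_pred=-2.0750  r=4.5850  x^+=-0.0347  v^+=3.8269  a^+=2.1332
step 4: x_pred=3.6542  r=2.0058  x^+=4.5468  v^+=6.5556  a^+=2.7053
step 5: x_pred=10.5699  r=-6.0699  x^+=7.8688  v^+=5.5349  a^+=0.9741
step 6: x_pred=12.5454  r=-14.4654  x^+=6.1083  v^+=-1.2212  a^+=-3.1516
step 7: x_pred=4.1601  r=-3.3101  x^+=2.6871  v^+=-5.4330  a^+=-4.0957
step 8: x_pred=-2.8831  r=4.6431  x^+=-0.8169  v^+=-6.2530  a^+=-2.7714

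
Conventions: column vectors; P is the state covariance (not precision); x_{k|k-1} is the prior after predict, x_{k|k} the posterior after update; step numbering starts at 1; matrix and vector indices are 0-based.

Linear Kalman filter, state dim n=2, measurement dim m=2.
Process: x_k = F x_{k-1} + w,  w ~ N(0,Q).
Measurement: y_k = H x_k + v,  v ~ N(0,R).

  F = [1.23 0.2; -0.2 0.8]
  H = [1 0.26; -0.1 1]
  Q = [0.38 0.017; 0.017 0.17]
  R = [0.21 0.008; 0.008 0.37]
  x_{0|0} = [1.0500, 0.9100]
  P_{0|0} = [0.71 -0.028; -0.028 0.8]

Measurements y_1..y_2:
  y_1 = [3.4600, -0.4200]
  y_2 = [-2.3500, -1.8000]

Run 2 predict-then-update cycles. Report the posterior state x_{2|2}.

x_post = [-0.5037, -1.3535]

step 1: x^-=[1.4735, 0.5180]  P^-=[1.4724 -0.0561; -0.0561 0.7194]  S=[1.7018 -0.0068; -0.0068 1.1153]  K=[0.8559 -0.1771; 0.0796 0.6505]  nu=[1.8518, -0.7907]  x^+=[3.1984, 0.1510]  P^+=[0.1887 -0.0398; -0.0398 0.2373]
step 2: x^-=[3.9643, -0.5189]  P^-=[0.6553 -0.0290; -0.0290 0.3422]  S=[0.8734 0.0032; 0.0032 0.7245]  K=[0.7422 -0.1337; 0.0669 0.4760]  nu=[-6.1794, -0.8847]  x^+=[-0.5037, -1.3535]  P^+=[0.1619 -0.0274; -0.0274 0.1739]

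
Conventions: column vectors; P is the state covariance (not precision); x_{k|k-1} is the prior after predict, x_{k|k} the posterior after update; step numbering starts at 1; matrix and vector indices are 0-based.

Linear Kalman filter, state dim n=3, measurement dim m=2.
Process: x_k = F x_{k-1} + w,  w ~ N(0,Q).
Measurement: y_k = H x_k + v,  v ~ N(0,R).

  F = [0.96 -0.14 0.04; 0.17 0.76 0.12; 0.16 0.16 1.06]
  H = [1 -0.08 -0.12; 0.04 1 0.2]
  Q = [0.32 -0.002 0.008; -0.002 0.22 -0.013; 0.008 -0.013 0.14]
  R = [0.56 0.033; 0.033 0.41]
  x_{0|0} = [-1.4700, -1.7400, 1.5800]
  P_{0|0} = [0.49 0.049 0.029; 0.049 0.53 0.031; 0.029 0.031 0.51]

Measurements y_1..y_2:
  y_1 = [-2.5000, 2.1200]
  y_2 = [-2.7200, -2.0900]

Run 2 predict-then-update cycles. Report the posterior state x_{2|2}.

x_post = [-2.2514, -0.9097, 1.0968]

step 1: x^-=[-1.1044, -1.3827, 1.1612]  P^-=[0.7715 0.0626 0.1247; 0.0626 0.5671 0.1683; 0.1247 0.1683 0.7620]  S=[1.3094 0.0640; 0.0640 1.0832]  K=[0.5703 0.0756; -0.0296 0.5587; 0.0004 0.3006]  nu=[-1.3669, 3.3146]  x^+=[-1.6334, 0.5097, 2.1571]  P^+=[0.3340 0.0187 0.0888; 0.0187 0.2300 -0.0131; 0.0888 -0.0131 0.6641]
step 2: x^-=[-1.5531, 0.3686, 2.1068]  P^-=[0.6353 0.0551 0.1776; 0.0551 0.3781 0.1182; 0.1776 0.1182 0.9272]  S=[1.1619 0.0794; 0.0794 0.8807]  K=[0.5188 0.0849; -0.0223 0.4607; 0.0250 0.3506]  nu=[-0.8846, -2.8178]  x^+=[-2.2514, -0.9097, 1.0968]  P^+=[0.3092 0.0152 0.1217; 0.0152 0.1923 -0.0237; 0.1217 -0.0237 0.8169]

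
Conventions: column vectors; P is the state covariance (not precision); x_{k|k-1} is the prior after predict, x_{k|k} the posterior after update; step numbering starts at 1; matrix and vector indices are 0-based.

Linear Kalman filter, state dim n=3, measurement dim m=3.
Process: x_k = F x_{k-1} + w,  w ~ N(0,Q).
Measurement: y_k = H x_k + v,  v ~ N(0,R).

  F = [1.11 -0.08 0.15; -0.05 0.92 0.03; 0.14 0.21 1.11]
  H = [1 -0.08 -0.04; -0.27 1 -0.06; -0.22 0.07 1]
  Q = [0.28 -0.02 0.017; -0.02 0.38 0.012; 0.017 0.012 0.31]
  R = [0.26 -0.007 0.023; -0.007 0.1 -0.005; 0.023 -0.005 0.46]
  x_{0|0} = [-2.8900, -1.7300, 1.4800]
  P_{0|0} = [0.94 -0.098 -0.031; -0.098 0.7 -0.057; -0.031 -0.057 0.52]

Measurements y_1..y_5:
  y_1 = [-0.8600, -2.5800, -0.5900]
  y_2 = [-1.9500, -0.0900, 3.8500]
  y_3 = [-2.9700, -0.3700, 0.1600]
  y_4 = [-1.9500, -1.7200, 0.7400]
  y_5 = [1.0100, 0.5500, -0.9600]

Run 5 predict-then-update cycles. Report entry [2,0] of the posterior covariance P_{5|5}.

step 1: x^-=[-2.8475, -1.4027, 0.8749]  P^-=[1.4628 -0.2303 0.1806; -0.2303 0.9813 0.0894; 0.1806 0.0894 0.9580]  S=[1.7536 -0.7255 -0.1881; -0.7255 1.3109 0.1908; -0.1881 0.1908 1.4338]  K=[0.8300 -0.0263 0.0026; 0.1971 0.8933 0.0526; 0.1337 -0.0359 0.6672]  nu=[1.9103, -1.8936, -1.9932]  x^+=[-1.2174, -2.8227, -0.1314]  P^+=[0.2231 0.0557 0.0656; 0.0557 0.1045 0.0292; 0.0656 0.0292 0.3225]
step 2: x^-=[-1.1452, -2.5399, -0.9090]  P^-=[0.5741 0.0242 0.1965; 0.0242 0.4656 0.0746; 0.1965 0.0746 0.7537]  S=[0.8191 -0.1851 0.0581; -0.1851 0.5945 0.0345; 0.0581 0.0345 1.1670]  K=[0.6801 -0.0299 0.0286; 0.1597 0.8111 0.0553; 0.1461 -0.0296 0.6069]  nu=[-1.0443, 2.0862, 4.6849]  x^+=[-1.7837, -0.7553, 1.7197]  P^+=[0.1840 0.0458 0.0662; 0.0458 0.0938 0.0286; 0.0662 0.0286 0.2952]
step 3: x^-=[-1.6615, -0.5541, 1.5006]  P^-=[0.5272 0.0167 0.1847; 0.0167 0.4573 0.0700; 0.1847 0.0700 0.7181]  S=[0.7743 -0.1787 0.0577; -0.1787 0.5868 0.0336; 0.0577 0.0336 1.1339]  K=[0.6597 -0.0338 0.0291; 0.1530 0.8078 0.0551; 0.1430 -0.0296 0.5954]  nu=[-1.2928, -0.1745, -1.6673]  x^+=[-2.5569, -0.9847, 0.3281]  P^+=[0.1785 0.0440 0.0649; 0.0440 0.0930 0.0280; 0.0649 0.0280 0.2896]
step 4: x^-=[-2.7101, -0.7682, -0.2005]  P^-=[0.5202 0.0151 0.1809; 0.0151 0.4567 0.0690; 0.1809 0.0690 0.7103]  S=[0.7678 -0.1782 0.0557; -0.1782 0.5866 0.0339; 0.0557 0.0339 1.1273]  K=[0.6565 -0.0344 0.0285; 0.1519 0.8075 0.0548; 0.1415 -0.0296 0.5929]  nu=[0.6907, -1.6956, 0.3980]  x^+=[-2.1870, -2.0107, 0.1834]  P^+=[0.1776 0.0436 0.0644; 0.0436 0.0929 0.0278; 0.0644 0.0278 0.2884]
step 5: x^-=[-2.2392, -1.7350, -0.5248]  P^-=[0.5190 0.0148 0.1799; 0.0148 0.4566 0.0687; 0.1799 0.0687 0.7084]  S=[0.7667 -0.1781 0.0550; -0.1781 0.5866 0.0340; 0.0550 0.0340 1.1258]  K=[0.6559 -0.0345 0.0283; 0.1517 0.8075 0.0547; 0.1411 -0.0296 0.5924]  nu=[3.0894, 1.6489, -0.8064]  x^+=[-0.2926, 0.0210, -0.6154]  P^+=[0.1775 0.0436 0.0643; 0.0436 0.0928 0.0277; 0.0643 0.0277 0.2881]

P_post[2,0] = 0.0643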